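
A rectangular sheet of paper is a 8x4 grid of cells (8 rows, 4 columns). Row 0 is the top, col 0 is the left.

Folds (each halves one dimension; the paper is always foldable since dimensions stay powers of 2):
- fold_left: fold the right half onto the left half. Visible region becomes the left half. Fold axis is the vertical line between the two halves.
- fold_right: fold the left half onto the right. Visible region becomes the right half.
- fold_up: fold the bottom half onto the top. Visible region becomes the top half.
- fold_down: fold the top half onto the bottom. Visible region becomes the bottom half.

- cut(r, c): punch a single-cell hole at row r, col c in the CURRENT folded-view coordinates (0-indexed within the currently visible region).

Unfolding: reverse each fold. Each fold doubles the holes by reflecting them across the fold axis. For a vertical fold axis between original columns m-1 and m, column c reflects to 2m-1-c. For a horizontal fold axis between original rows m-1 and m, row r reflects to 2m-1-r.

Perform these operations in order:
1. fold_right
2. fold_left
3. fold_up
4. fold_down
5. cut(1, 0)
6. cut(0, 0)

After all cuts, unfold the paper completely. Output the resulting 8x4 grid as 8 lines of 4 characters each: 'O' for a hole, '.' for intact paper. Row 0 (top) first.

Answer: OOOO
OOOO
OOOO
OOOO
OOOO
OOOO
OOOO
OOOO

Derivation:
Op 1 fold_right: fold axis v@2; visible region now rows[0,8) x cols[2,4) = 8x2
Op 2 fold_left: fold axis v@3; visible region now rows[0,8) x cols[2,3) = 8x1
Op 3 fold_up: fold axis h@4; visible region now rows[0,4) x cols[2,3) = 4x1
Op 4 fold_down: fold axis h@2; visible region now rows[2,4) x cols[2,3) = 2x1
Op 5 cut(1, 0): punch at orig (3,2); cuts so far [(3, 2)]; region rows[2,4) x cols[2,3) = 2x1
Op 6 cut(0, 0): punch at orig (2,2); cuts so far [(2, 2), (3, 2)]; region rows[2,4) x cols[2,3) = 2x1
Unfold 1 (reflect across h@2): 4 holes -> [(0, 2), (1, 2), (2, 2), (3, 2)]
Unfold 2 (reflect across h@4): 8 holes -> [(0, 2), (1, 2), (2, 2), (3, 2), (4, 2), (5, 2), (6, 2), (7, 2)]
Unfold 3 (reflect across v@3): 16 holes -> [(0, 2), (0, 3), (1, 2), (1, 3), (2, 2), (2, 3), (3, 2), (3, 3), (4, 2), (4, 3), (5, 2), (5, 3), (6, 2), (6, 3), (7, 2), (7, 3)]
Unfold 4 (reflect across v@2): 32 holes -> [(0, 0), (0, 1), (0, 2), (0, 3), (1, 0), (1, 1), (1, 2), (1, 3), (2, 0), (2, 1), (2, 2), (2, 3), (3, 0), (3, 1), (3, 2), (3, 3), (4, 0), (4, 1), (4, 2), (4, 3), (5, 0), (5, 1), (5, 2), (5, 3), (6, 0), (6, 1), (6, 2), (6, 3), (7, 0), (7, 1), (7, 2), (7, 3)]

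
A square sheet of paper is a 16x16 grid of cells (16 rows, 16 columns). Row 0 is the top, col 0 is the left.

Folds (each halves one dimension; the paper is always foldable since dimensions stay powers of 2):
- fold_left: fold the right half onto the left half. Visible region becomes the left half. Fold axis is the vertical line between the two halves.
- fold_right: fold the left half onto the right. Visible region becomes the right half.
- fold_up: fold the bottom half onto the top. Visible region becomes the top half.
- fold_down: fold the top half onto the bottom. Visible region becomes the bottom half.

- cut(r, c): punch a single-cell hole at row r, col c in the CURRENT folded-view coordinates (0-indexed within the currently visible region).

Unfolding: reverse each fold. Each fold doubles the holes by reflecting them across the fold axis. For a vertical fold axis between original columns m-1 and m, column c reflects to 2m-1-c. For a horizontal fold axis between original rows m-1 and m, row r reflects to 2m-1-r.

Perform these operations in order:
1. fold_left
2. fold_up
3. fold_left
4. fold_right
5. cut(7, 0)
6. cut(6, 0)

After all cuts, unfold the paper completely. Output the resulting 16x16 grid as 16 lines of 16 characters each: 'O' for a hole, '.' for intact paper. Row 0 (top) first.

Answer: ................
................
................
................
................
................
.OO..OO..OO..OO.
.OO..OO..OO..OO.
.OO..OO..OO..OO.
.OO..OO..OO..OO.
................
................
................
................
................
................

Derivation:
Op 1 fold_left: fold axis v@8; visible region now rows[0,16) x cols[0,8) = 16x8
Op 2 fold_up: fold axis h@8; visible region now rows[0,8) x cols[0,8) = 8x8
Op 3 fold_left: fold axis v@4; visible region now rows[0,8) x cols[0,4) = 8x4
Op 4 fold_right: fold axis v@2; visible region now rows[0,8) x cols[2,4) = 8x2
Op 5 cut(7, 0): punch at orig (7,2); cuts so far [(7, 2)]; region rows[0,8) x cols[2,4) = 8x2
Op 6 cut(6, 0): punch at orig (6,2); cuts so far [(6, 2), (7, 2)]; region rows[0,8) x cols[2,4) = 8x2
Unfold 1 (reflect across v@2): 4 holes -> [(6, 1), (6, 2), (7, 1), (7, 2)]
Unfold 2 (reflect across v@4): 8 holes -> [(6, 1), (6, 2), (6, 5), (6, 6), (7, 1), (7, 2), (7, 5), (7, 6)]
Unfold 3 (reflect across h@8): 16 holes -> [(6, 1), (6, 2), (6, 5), (6, 6), (7, 1), (7, 2), (7, 5), (7, 6), (8, 1), (8, 2), (8, 5), (8, 6), (9, 1), (9, 2), (9, 5), (9, 6)]
Unfold 4 (reflect across v@8): 32 holes -> [(6, 1), (6, 2), (6, 5), (6, 6), (6, 9), (6, 10), (6, 13), (6, 14), (7, 1), (7, 2), (7, 5), (7, 6), (7, 9), (7, 10), (7, 13), (7, 14), (8, 1), (8, 2), (8, 5), (8, 6), (8, 9), (8, 10), (8, 13), (8, 14), (9, 1), (9, 2), (9, 5), (9, 6), (9, 9), (9, 10), (9, 13), (9, 14)]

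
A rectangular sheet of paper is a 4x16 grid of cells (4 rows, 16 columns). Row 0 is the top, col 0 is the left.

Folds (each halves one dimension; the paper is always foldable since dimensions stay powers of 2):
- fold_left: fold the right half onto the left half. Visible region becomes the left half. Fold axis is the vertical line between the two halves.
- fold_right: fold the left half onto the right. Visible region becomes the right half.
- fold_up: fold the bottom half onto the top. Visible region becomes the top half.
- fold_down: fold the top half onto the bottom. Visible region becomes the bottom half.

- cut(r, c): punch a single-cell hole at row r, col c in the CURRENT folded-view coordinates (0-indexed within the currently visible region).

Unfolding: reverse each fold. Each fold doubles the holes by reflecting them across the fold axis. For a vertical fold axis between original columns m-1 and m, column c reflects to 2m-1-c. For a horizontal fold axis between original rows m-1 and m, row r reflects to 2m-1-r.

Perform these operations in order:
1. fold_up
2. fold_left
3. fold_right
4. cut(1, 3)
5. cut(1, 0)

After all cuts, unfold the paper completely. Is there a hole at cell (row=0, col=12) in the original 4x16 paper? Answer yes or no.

Answer: no

Derivation:
Op 1 fold_up: fold axis h@2; visible region now rows[0,2) x cols[0,16) = 2x16
Op 2 fold_left: fold axis v@8; visible region now rows[0,2) x cols[0,8) = 2x8
Op 3 fold_right: fold axis v@4; visible region now rows[0,2) x cols[4,8) = 2x4
Op 4 cut(1, 3): punch at orig (1,7); cuts so far [(1, 7)]; region rows[0,2) x cols[4,8) = 2x4
Op 5 cut(1, 0): punch at orig (1,4); cuts so far [(1, 4), (1, 7)]; region rows[0,2) x cols[4,8) = 2x4
Unfold 1 (reflect across v@4): 4 holes -> [(1, 0), (1, 3), (1, 4), (1, 7)]
Unfold 2 (reflect across v@8): 8 holes -> [(1, 0), (1, 3), (1, 4), (1, 7), (1, 8), (1, 11), (1, 12), (1, 15)]
Unfold 3 (reflect across h@2): 16 holes -> [(1, 0), (1, 3), (1, 4), (1, 7), (1, 8), (1, 11), (1, 12), (1, 15), (2, 0), (2, 3), (2, 4), (2, 7), (2, 8), (2, 11), (2, 12), (2, 15)]
Holes: [(1, 0), (1, 3), (1, 4), (1, 7), (1, 8), (1, 11), (1, 12), (1, 15), (2, 0), (2, 3), (2, 4), (2, 7), (2, 8), (2, 11), (2, 12), (2, 15)]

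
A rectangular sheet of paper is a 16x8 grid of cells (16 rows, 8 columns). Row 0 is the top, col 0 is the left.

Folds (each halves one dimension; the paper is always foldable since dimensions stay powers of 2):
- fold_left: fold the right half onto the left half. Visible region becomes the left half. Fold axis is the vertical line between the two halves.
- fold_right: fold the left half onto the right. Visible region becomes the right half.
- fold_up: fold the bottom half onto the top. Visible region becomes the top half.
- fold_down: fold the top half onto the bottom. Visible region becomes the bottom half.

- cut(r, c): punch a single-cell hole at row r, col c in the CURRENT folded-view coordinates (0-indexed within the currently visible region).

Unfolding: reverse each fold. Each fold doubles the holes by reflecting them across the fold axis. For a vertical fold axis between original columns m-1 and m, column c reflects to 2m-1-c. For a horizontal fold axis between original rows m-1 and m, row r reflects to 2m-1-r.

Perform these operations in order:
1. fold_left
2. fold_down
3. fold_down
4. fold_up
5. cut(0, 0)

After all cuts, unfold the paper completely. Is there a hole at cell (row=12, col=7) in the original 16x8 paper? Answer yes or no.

Op 1 fold_left: fold axis v@4; visible region now rows[0,16) x cols[0,4) = 16x4
Op 2 fold_down: fold axis h@8; visible region now rows[8,16) x cols[0,4) = 8x4
Op 3 fold_down: fold axis h@12; visible region now rows[12,16) x cols[0,4) = 4x4
Op 4 fold_up: fold axis h@14; visible region now rows[12,14) x cols[0,4) = 2x4
Op 5 cut(0, 0): punch at orig (12,0); cuts so far [(12, 0)]; region rows[12,14) x cols[0,4) = 2x4
Unfold 1 (reflect across h@14): 2 holes -> [(12, 0), (15, 0)]
Unfold 2 (reflect across h@12): 4 holes -> [(8, 0), (11, 0), (12, 0), (15, 0)]
Unfold 3 (reflect across h@8): 8 holes -> [(0, 0), (3, 0), (4, 0), (7, 0), (8, 0), (11, 0), (12, 0), (15, 0)]
Unfold 4 (reflect across v@4): 16 holes -> [(0, 0), (0, 7), (3, 0), (3, 7), (4, 0), (4, 7), (7, 0), (7, 7), (8, 0), (8, 7), (11, 0), (11, 7), (12, 0), (12, 7), (15, 0), (15, 7)]
Holes: [(0, 0), (0, 7), (3, 0), (3, 7), (4, 0), (4, 7), (7, 0), (7, 7), (8, 0), (8, 7), (11, 0), (11, 7), (12, 0), (12, 7), (15, 0), (15, 7)]

Answer: yes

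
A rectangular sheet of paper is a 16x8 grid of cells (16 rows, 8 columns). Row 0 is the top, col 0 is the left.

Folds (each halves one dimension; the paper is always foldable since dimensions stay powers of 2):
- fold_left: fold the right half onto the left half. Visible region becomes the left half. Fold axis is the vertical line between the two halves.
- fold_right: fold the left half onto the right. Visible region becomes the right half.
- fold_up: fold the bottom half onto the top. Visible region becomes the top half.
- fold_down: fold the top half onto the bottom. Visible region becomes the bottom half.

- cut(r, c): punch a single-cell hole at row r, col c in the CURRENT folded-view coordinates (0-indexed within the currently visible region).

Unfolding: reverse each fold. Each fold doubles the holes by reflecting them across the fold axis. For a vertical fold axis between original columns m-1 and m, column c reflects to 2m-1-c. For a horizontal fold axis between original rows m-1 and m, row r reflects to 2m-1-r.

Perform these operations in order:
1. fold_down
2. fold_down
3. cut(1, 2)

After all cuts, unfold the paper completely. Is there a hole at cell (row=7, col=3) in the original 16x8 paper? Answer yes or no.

Answer: no

Derivation:
Op 1 fold_down: fold axis h@8; visible region now rows[8,16) x cols[0,8) = 8x8
Op 2 fold_down: fold axis h@12; visible region now rows[12,16) x cols[0,8) = 4x8
Op 3 cut(1, 2): punch at orig (13,2); cuts so far [(13, 2)]; region rows[12,16) x cols[0,8) = 4x8
Unfold 1 (reflect across h@12): 2 holes -> [(10, 2), (13, 2)]
Unfold 2 (reflect across h@8): 4 holes -> [(2, 2), (5, 2), (10, 2), (13, 2)]
Holes: [(2, 2), (5, 2), (10, 2), (13, 2)]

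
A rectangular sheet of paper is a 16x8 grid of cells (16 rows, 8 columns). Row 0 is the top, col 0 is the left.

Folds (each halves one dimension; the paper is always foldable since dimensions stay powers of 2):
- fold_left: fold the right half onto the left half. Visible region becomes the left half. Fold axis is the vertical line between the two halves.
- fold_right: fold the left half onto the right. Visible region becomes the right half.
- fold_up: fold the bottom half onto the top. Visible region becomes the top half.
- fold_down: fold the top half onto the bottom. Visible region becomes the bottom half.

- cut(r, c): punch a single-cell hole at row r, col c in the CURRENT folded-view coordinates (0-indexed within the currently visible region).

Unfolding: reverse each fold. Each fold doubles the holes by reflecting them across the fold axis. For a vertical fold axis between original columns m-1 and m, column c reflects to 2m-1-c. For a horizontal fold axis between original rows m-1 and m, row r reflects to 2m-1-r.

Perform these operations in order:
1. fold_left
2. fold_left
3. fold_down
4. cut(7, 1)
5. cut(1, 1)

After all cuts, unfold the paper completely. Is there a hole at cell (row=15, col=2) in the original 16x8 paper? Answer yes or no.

Op 1 fold_left: fold axis v@4; visible region now rows[0,16) x cols[0,4) = 16x4
Op 2 fold_left: fold axis v@2; visible region now rows[0,16) x cols[0,2) = 16x2
Op 3 fold_down: fold axis h@8; visible region now rows[8,16) x cols[0,2) = 8x2
Op 4 cut(7, 1): punch at orig (15,1); cuts so far [(15, 1)]; region rows[8,16) x cols[0,2) = 8x2
Op 5 cut(1, 1): punch at orig (9,1); cuts so far [(9, 1), (15, 1)]; region rows[8,16) x cols[0,2) = 8x2
Unfold 1 (reflect across h@8): 4 holes -> [(0, 1), (6, 1), (9, 1), (15, 1)]
Unfold 2 (reflect across v@2): 8 holes -> [(0, 1), (0, 2), (6, 1), (6, 2), (9, 1), (9, 2), (15, 1), (15, 2)]
Unfold 3 (reflect across v@4): 16 holes -> [(0, 1), (0, 2), (0, 5), (0, 6), (6, 1), (6, 2), (6, 5), (6, 6), (9, 1), (9, 2), (9, 5), (9, 6), (15, 1), (15, 2), (15, 5), (15, 6)]
Holes: [(0, 1), (0, 2), (0, 5), (0, 6), (6, 1), (6, 2), (6, 5), (6, 6), (9, 1), (9, 2), (9, 5), (9, 6), (15, 1), (15, 2), (15, 5), (15, 6)]

Answer: yes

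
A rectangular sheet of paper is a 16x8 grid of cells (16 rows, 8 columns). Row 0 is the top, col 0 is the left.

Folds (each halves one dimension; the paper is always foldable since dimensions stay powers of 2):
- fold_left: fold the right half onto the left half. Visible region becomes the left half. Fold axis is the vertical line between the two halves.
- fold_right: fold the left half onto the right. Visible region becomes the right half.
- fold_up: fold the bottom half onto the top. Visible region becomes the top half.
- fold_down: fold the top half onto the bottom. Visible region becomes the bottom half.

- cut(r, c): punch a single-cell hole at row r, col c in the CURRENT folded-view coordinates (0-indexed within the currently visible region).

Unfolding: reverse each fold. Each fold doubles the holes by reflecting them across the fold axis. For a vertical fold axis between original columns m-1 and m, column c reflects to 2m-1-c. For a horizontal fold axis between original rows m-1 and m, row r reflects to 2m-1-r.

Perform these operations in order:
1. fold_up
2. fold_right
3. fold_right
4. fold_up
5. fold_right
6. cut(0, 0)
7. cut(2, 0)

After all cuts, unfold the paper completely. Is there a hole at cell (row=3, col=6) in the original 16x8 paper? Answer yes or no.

Op 1 fold_up: fold axis h@8; visible region now rows[0,8) x cols[0,8) = 8x8
Op 2 fold_right: fold axis v@4; visible region now rows[0,8) x cols[4,8) = 8x4
Op 3 fold_right: fold axis v@6; visible region now rows[0,8) x cols[6,8) = 8x2
Op 4 fold_up: fold axis h@4; visible region now rows[0,4) x cols[6,8) = 4x2
Op 5 fold_right: fold axis v@7; visible region now rows[0,4) x cols[7,8) = 4x1
Op 6 cut(0, 0): punch at orig (0,7); cuts so far [(0, 7)]; region rows[0,4) x cols[7,8) = 4x1
Op 7 cut(2, 0): punch at orig (2,7); cuts so far [(0, 7), (2, 7)]; region rows[0,4) x cols[7,8) = 4x1
Unfold 1 (reflect across v@7): 4 holes -> [(0, 6), (0, 7), (2, 6), (2, 7)]
Unfold 2 (reflect across h@4): 8 holes -> [(0, 6), (0, 7), (2, 6), (2, 7), (5, 6), (5, 7), (7, 6), (7, 7)]
Unfold 3 (reflect across v@6): 16 holes -> [(0, 4), (0, 5), (0, 6), (0, 7), (2, 4), (2, 5), (2, 6), (2, 7), (5, 4), (5, 5), (5, 6), (5, 7), (7, 4), (7, 5), (7, 6), (7, 7)]
Unfold 4 (reflect across v@4): 32 holes -> [(0, 0), (0, 1), (0, 2), (0, 3), (0, 4), (0, 5), (0, 6), (0, 7), (2, 0), (2, 1), (2, 2), (2, 3), (2, 4), (2, 5), (2, 6), (2, 7), (5, 0), (5, 1), (5, 2), (5, 3), (5, 4), (5, 5), (5, 6), (5, 7), (7, 0), (7, 1), (7, 2), (7, 3), (7, 4), (7, 5), (7, 6), (7, 7)]
Unfold 5 (reflect across h@8): 64 holes -> [(0, 0), (0, 1), (0, 2), (0, 3), (0, 4), (0, 5), (0, 6), (0, 7), (2, 0), (2, 1), (2, 2), (2, 3), (2, 4), (2, 5), (2, 6), (2, 7), (5, 0), (5, 1), (5, 2), (5, 3), (5, 4), (5, 5), (5, 6), (5, 7), (7, 0), (7, 1), (7, 2), (7, 3), (7, 4), (7, 5), (7, 6), (7, 7), (8, 0), (8, 1), (8, 2), (8, 3), (8, 4), (8, 5), (8, 6), (8, 7), (10, 0), (10, 1), (10, 2), (10, 3), (10, 4), (10, 5), (10, 6), (10, 7), (13, 0), (13, 1), (13, 2), (13, 3), (13, 4), (13, 5), (13, 6), (13, 7), (15, 0), (15, 1), (15, 2), (15, 3), (15, 4), (15, 5), (15, 6), (15, 7)]
Holes: [(0, 0), (0, 1), (0, 2), (0, 3), (0, 4), (0, 5), (0, 6), (0, 7), (2, 0), (2, 1), (2, 2), (2, 3), (2, 4), (2, 5), (2, 6), (2, 7), (5, 0), (5, 1), (5, 2), (5, 3), (5, 4), (5, 5), (5, 6), (5, 7), (7, 0), (7, 1), (7, 2), (7, 3), (7, 4), (7, 5), (7, 6), (7, 7), (8, 0), (8, 1), (8, 2), (8, 3), (8, 4), (8, 5), (8, 6), (8, 7), (10, 0), (10, 1), (10, 2), (10, 3), (10, 4), (10, 5), (10, 6), (10, 7), (13, 0), (13, 1), (13, 2), (13, 3), (13, 4), (13, 5), (13, 6), (13, 7), (15, 0), (15, 1), (15, 2), (15, 3), (15, 4), (15, 5), (15, 6), (15, 7)]

Answer: no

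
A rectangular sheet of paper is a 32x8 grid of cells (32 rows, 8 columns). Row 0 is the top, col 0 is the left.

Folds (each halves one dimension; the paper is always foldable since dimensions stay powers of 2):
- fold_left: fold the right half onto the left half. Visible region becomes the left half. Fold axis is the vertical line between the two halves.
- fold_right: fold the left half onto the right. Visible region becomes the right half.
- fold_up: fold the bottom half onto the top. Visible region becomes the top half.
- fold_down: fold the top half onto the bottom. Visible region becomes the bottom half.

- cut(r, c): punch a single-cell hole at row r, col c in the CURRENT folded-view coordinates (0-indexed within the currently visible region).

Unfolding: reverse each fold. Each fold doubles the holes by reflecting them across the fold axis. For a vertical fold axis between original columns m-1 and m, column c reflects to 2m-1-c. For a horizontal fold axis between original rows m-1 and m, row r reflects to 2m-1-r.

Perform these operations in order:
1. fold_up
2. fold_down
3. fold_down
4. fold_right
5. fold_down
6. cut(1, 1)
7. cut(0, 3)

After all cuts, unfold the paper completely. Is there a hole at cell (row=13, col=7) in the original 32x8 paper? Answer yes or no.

Op 1 fold_up: fold axis h@16; visible region now rows[0,16) x cols[0,8) = 16x8
Op 2 fold_down: fold axis h@8; visible region now rows[8,16) x cols[0,8) = 8x8
Op 3 fold_down: fold axis h@12; visible region now rows[12,16) x cols[0,8) = 4x8
Op 4 fold_right: fold axis v@4; visible region now rows[12,16) x cols[4,8) = 4x4
Op 5 fold_down: fold axis h@14; visible region now rows[14,16) x cols[4,8) = 2x4
Op 6 cut(1, 1): punch at orig (15,5); cuts so far [(15, 5)]; region rows[14,16) x cols[4,8) = 2x4
Op 7 cut(0, 3): punch at orig (14,7); cuts so far [(14, 7), (15, 5)]; region rows[14,16) x cols[4,8) = 2x4
Unfold 1 (reflect across h@14): 4 holes -> [(12, 5), (13, 7), (14, 7), (15, 5)]
Unfold 2 (reflect across v@4): 8 holes -> [(12, 2), (12, 5), (13, 0), (13, 7), (14, 0), (14, 7), (15, 2), (15, 5)]
Unfold 3 (reflect across h@12): 16 holes -> [(8, 2), (8, 5), (9, 0), (9, 7), (10, 0), (10, 7), (11, 2), (11, 5), (12, 2), (12, 5), (13, 0), (13, 7), (14, 0), (14, 7), (15, 2), (15, 5)]
Unfold 4 (reflect across h@8): 32 holes -> [(0, 2), (0, 5), (1, 0), (1, 7), (2, 0), (2, 7), (3, 2), (3, 5), (4, 2), (4, 5), (5, 0), (5, 7), (6, 0), (6, 7), (7, 2), (7, 5), (8, 2), (8, 5), (9, 0), (9, 7), (10, 0), (10, 7), (11, 2), (11, 5), (12, 2), (12, 5), (13, 0), (13, 7), (14, 0), (14, 7), (15, 2), (15, 5)]
Unfold 5 (reflect across h@16): 64 holes -> [(0, 2), (0, 5), (1, 0), (1, 7), (2, 0), (2, 7), (3, 2), (3, 5), (4, 2), (4, 5), (5, 0), (5, 7), (6, 0), (6, 7), (7, 2), (7, 5), (8, 2), (8, 5), (9, 0), (9, 7), (10, 0), (10, 7), (11, 2), (11, 5), (12, 2), (12, 5), (13, 0), (13, 7), (14, 0), (14, 7), (15, 2), (15, 5), (16, 2), (16, 5), (17, 0), (17, 7), (18, 0), (18, 7), (19, 2), (19, 5), (20, 2), (20, 5), (21, 0), (21, 7), (22, 0), (22, 7), (23, 2), (23, 5), (24, 2), (24, 5), (25, 0), (25, 7), (26, 0), (26, 7), (27, 2), (27, 5), (28, 2), (28, 5), (29, 0), (29, 7), (30, 0), (30, 7), (31, 2), (31, 5)]
Holes: [(0, 2), (0, 5), (1, 0), (1, 7), (2, 0), (2, 7), (3, 2), (3, 5), (4, 2), (4, 5), (5, 0), (5, 7), (6, 0), (6, 7), (7, 2), (7, 5), (8, 2), (8, 5), (9, 0), (9, 7), (10, 0), (10, 7), (11, 2), (11, 5), (12, 2), (12, 5), (13, 0), (13, 7), (14, 0), (14, 7), (15, 2), (15, 5), (16, 2), (16, 5), (17, 0), (17, 7), (18, 0), (18, 7), (19, 2), (19, 5), (20, 2), (20, 5), (21, 0), (21, 7), (22, 0), (22, 7), (23, 2), (23, 5), (24, 2), (24, 5), (25, 0), (25, 7), (26, 0), (26, 7), (27, 2), (27, 5), (28, 2), (28, 5), (29, 0), (29, 7), (30, 0), (30, 7), (31, 2), (31, 5)]

Answer: yes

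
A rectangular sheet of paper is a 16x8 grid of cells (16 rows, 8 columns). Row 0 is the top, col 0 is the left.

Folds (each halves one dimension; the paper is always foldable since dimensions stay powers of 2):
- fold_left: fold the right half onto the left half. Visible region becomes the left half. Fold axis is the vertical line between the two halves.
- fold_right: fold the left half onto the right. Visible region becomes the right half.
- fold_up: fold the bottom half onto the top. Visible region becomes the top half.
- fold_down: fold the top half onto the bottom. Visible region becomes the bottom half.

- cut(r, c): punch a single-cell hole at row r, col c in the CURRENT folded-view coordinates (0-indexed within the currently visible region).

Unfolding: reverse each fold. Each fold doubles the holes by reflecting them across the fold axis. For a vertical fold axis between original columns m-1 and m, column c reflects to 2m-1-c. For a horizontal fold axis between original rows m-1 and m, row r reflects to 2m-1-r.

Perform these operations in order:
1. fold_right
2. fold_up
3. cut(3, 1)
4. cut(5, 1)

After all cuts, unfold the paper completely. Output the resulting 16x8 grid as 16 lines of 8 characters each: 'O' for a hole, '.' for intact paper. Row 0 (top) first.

Answer: ........
........
........
..O..O..
........
..O..O..
........
........
........
........
..O..O..
........
..O..O..
........
........
........

Derivation:
Op 1 fold_right: fold axis v@4; visible region now rows[0,16) x cols[4,8) = 16x4
Op 2 fold_up: fold axis h@8; visible region now rows[0,8) x cols[4,8) = 8x4
Op 3 cut(3, 1): punch at orig (3,5); cuts so far [(3, 5)]; region rows[0,8) x cols[4,8) = 8x4
Op 4 cut(5, 1): punch at orig (5,5); cuts so far [(3, 5), (5, 5)]; region rows[0,8) x cols[4,8) = 8x4
Unfold 1 (reflect across h@8): 4 holes -> [(3, 5), (5, 5), (10, 5), (12, 5)]
Unfold 2 (reflect across v@4): 8 holes -> [(3, 2), (3, 5), (5, 2), (5, 5), (10, 2), (10, 5), (12, 2), (12, 5)]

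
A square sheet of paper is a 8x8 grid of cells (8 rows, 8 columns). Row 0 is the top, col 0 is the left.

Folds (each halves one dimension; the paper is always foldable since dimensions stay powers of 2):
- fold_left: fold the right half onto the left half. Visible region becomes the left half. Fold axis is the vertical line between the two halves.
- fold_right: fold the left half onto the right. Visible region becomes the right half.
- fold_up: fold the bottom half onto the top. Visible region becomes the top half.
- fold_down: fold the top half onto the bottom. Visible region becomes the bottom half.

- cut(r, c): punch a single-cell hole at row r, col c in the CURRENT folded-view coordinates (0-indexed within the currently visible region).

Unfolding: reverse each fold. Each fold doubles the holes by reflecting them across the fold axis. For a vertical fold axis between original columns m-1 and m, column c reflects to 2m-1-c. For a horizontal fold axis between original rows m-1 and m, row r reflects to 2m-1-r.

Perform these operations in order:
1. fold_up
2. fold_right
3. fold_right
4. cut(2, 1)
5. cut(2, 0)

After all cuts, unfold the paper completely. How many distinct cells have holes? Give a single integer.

Op 1 fold_up: fold axis h@4; visible region now rows[0,4) x cols[0,8) = 4x8
Op 2 fold_right: fold axis v@4; visible region now rows[0,4) x cols[4,8) = 4x4
Op 3 fold_right: fold axis v@6; visible region now rows[0,4) x cols[6,8) = 4x2
Op 4 cut(2, 1): punch at orig (2,7); cuts so far [(2, 7)]; region rows[0,4) x cols[6,8) = 4x2
Op 5 cut(2, 0): punch at orig (2,6); cuts so far [(2, 6), (2, 7)]; region rows[0,4) x cols[6,8) = 4x2
Unfold 1 (reflect across v@6): 4 holes -> [(2, 4), (2, 5), (2, 6), (2, 7)]
Unfold 2 (reflect across v@4): 8 holes -> [(2, 0), (2, 1), (2, 2), (2, 3), (2, 4), (2, 5), (2, 6), (2, 7)]
Unfold 3 (reflect across h@4): 16 holes -> [(2, 0), (2, 1), (2, 2), (2, 3), (2, 4), (2, 5), (2, 6), (2, 7), (5, 0), (5, 1), (5, 2), (5, 3), (5, 4), (5, 5), (5, 6), (5, 7)]

Answer: 16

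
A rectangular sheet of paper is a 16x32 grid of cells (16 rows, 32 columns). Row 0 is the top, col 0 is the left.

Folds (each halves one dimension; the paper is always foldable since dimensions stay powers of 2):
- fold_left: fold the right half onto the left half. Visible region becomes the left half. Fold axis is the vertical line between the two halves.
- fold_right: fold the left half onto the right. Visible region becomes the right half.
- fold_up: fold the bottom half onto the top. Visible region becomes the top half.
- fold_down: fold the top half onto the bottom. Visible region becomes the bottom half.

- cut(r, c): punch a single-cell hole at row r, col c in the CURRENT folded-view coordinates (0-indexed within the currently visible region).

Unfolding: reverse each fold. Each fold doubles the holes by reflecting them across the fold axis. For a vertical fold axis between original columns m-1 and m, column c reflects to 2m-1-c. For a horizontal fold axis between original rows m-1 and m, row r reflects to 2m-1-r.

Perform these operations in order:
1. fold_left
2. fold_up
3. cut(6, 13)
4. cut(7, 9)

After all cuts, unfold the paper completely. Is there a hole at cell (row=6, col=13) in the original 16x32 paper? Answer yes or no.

Answer: yes

Derivation:
Op 1 fold_left: fold axis v@16; visible region now rows[0,16) x cols[0,16) = 16x16
Op 2 fold_up: fold axis h@8; visible region now rows[0,8) x cols[0,16) = 8x16
Op 3 cut(6, 13): punch at orig (6,13); cuts so far [(6, 13)]; region rows[0,8) x cols[0,16) = 8x16
Op 4 cut(7, 9): punch at orig (7,9); cuts so far [(6, 13), (7, 9)]; region rows[0,8) x cols[0,16) = 8x16
Unfold 1 (reflect across h@8): 4 holes -> [(6, 13), (7, 9), (8, 9), (9, 13)]
Unfold 2 (reflect across v@16): 8 holes -> [(6, 13), (6, 18), (7, 9), (7, 22), (8, 9), (8, 22), (9, 13), (9, 18)]
Holes: [(6, 13), (6, 18), (7, 9), (7, 22), (8, 9), (8, 22), (9, 13), (9, 18)]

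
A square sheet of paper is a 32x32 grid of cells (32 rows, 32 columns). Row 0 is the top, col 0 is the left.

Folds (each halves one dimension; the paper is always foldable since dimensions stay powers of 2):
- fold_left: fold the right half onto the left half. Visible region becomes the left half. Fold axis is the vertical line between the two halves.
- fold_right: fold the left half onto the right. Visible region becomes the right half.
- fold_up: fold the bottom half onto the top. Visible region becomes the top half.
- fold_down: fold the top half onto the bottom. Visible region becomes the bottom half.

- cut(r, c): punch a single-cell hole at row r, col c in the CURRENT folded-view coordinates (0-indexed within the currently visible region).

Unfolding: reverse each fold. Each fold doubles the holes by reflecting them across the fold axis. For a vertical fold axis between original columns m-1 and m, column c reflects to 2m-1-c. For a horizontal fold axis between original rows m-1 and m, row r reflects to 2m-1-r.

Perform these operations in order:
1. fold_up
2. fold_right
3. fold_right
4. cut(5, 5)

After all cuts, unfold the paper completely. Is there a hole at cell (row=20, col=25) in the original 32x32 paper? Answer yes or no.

Answer: no

Derivation:
Op 1 fold_up: fold axis h@16; visible region now rows[0,16) x cols[0,32) = 16x32
Op 2 fold_right: fold axis v@16; visible region now rows[0,16) x cols[16,32) = 16x16
Op 3 fold_right: fold axis v@24; visible region now rows[0,16) x cols[24,32) = 16x8
Op 4 cut(5, 5): punch at orig (5,29); cuts so far [(5, 29)]; region rows[0,16) x cols[24,32) = 16x8
Unfold 1 (reflect across v@24): 2 holes -> [(5, 18), (5, 29)]
Unfold 2 (reflect across v@16): 4 holes -> [(5, 2), (5, 13), (5, 18), (5, 29)]
Unfold 3 (reflect across h@16): 8 holes -> [(5, 2), (5, 13), (5, 18), (5, 29), (26, 2), (26, 13), (26, 18), (26, 29)]
Holes: [(5, 2), (5, 13), (5, 18), (5, 29), (26, 2), (26, 13), (26, 18), (26, 29)]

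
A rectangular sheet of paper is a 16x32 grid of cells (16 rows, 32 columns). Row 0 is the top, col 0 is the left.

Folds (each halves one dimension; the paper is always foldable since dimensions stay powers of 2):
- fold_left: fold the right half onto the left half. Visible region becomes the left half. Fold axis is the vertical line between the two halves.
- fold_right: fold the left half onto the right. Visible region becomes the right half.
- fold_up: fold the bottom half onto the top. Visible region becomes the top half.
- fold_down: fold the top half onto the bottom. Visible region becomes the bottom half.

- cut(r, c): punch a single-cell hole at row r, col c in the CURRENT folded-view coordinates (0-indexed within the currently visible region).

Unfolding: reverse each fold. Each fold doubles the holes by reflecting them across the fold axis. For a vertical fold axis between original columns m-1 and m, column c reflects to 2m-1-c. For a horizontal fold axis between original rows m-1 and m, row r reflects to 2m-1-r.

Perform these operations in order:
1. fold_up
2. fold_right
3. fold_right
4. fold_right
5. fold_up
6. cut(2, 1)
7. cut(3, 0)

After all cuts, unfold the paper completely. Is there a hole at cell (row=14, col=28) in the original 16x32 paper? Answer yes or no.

Op 1 fold_up: fold axis h@8; visible region now rows[0,8) x cols[0,32) = 8x32
Op 2 fold_right: fold axis v@16; visible region now rows[0,8) x cols[16,32) = 8x16
Op 3 fold_right: fold axis v@24; visible region now rows[0,8) x cols[24,32) = 8x8
Op 4 fold_right: fold axis v@28; visible region now rows[0,8) x cols[28,32) = 8x4
Op 5 fold_up: fold axis h@4; visible region now rows[0,4) x cols[28,32) = 4x4
Op 6 cut(2, 1): punch at orig (2,29); cuts so far [(2, 29)]; region rows[0,4) x cols[28,32) = 4x4
Op 7 cut(3, 0): punch at orig (3,28); cuts so far [(2, 29), (3, 28)]; region rows[0,4) x cols[28,32) = 4x4
Unfold 1 (reflect across h@4): 4 holes -> [(2, 29), (3, 28), (4, 28), (5, 29)]
Unfold 2 (reflect across v@28): 8 holes -> [(2, 26), (2, 29), (3, 27), (3, 28), (4, 27), (4, 28), (5, 26), (5, 29)]
Unfold 3 (reflect across v@24): 16 holes -> [(2, 18), (2, 21), (2, 26), (2, 29), (3, 19), (3, 20), (3, 27), (3, 28), (4, 19), (4, 20), (4, 27), (4, 28), (5, 18), (5, 21), (5, 26), (5, 29)]
Unfold 4 (reflect across v@16): 32 holes -> [(2, 2), (2, 5), (2, 10), (2, 13), (2, 18), (2, 21), (2, 26), (2, 29), (3, 3), (3, 4), (3, 11), (3, 12), (3, 19), (3, 20), (3, 27), (3, 28), (4, 3), (4, 4), (4, 11), (4, 12), (4, 19), (4, 20), (4, 27), (4, 28), (5, 2), (5, 5), (5, 10), (5, 13), (5, 18), (5, 21), (5, 26), (5, 29)]
Unfold 5 (reflect across h@8): 64 holes -> [(2, 2), (2, 5), (2, 10), (2, 13), (2, 18), (2, 21), (2, 26), (2, 29), (3, 3), (3, 4), (3, 11), (3, 12), (3, 19), (3, 20), (3, 27), (3, 28), (4, 3), (4, 4), (4, 11), (4, 12), (4, 19), (4, 20), (4, 27), (4, 28), (5, 2), (5, 5), (5, 10), (5, 13), (5, 18), (5, 21), (5, 26), (5, 29), (10, 2), (10, 5), (10, 10), (10, 13), (10, 18), (10, 21), (10, 26), (10, 29), (11, 3), (11, 4), (11, 11), (11, 12), (11, 19), (11, 20), (11, 27), (11, 28), (12, 3), (12, 4), (12, 11), (12, 12), (12, 19), (12, 20), (12, 27), (12, 28), (13, 2), (13, 5), (13, 10), (13, 13), (13, 18), (13, 21), (13, 26), (13, 29)]
Holes: [(2, 2), (2, 5), (2, 10), (2, 13), (2, 18), (2, 21), (2, 26), (2, 29), (3, 3), (3, 4), (3, 11), (3, 12), (3, 19), (3, 20), (3, 27), (3, 28), (4, 3), (4, 4), (4, 11), (4, 12), (4, 19), (4, 20), (4, 27), (4, 28), (5, 2), (5, 5), (5, 10), (5, 13), (5, 18), (5, 21), (5, 26), (5, 29), (10, 2), (10, 5), (10, 10), (10, 13), (10, 18), (10, 21), (10, 26), (10, 29), (11, 3), (11, 4), (11, 11), (11, 12), (11, 19), (11, 20), (11, 27), (11, 28), (12, 3), (12, 4), (12, 11), (12, 12), (12, 19), (12, 20), (12, 27), (12, 28), (13, 2), (13, 5), (13, 10), (13, 13), (13, 18), (13, 21), (13, 26), (13, 29)]

Answer: no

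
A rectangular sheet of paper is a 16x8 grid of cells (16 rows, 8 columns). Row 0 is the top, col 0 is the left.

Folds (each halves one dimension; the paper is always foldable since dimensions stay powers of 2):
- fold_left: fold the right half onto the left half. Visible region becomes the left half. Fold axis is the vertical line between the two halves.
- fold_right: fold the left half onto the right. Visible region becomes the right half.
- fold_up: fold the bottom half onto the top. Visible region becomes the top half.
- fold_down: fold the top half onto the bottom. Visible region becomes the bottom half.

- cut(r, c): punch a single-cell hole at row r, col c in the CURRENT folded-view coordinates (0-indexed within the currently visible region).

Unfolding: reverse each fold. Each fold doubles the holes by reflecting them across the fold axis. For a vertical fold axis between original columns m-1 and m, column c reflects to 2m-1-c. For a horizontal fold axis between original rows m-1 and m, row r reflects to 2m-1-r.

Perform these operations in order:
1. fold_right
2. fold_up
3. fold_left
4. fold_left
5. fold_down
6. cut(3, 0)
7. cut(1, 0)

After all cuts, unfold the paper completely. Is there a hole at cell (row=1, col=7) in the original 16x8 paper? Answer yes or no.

Op 1 fold_right: fold axis v@4; visible region now rows[0,16) x cols[4,8) = 16x4
Op 2 fold_up: fold axis h@8; visible region now rows[0,8) x cols[4,8) = 8x4
Op 3 fold_left: fold axis v@6; visible region now rows[0,8) x cols[4,6) = 8x2
Op 4 fold_left: fold axis v@5; visible region now rows[0,8) x cols[4,5) = 8x1
Op 5 fold_down: fold axis h@4; visible region now rows[4,8) x cols[4,5) = 4x1
Op 6 cut(3, 0): punch at orig (7,4); cuts so far [(7, 4)]; region rows[4,8) x cols[4,5) = 4x1
Op 7 cut(1, 0): punch at orig (5,4); cuts so far [(5, 4), (7, 4)]; region rows[4,8) x cols[4,5) = 4x1
Unfold 1 (reflect across h@4): 4 holes -> [(0, 4), (2, 4), (5, 4), (7, 4)]
Unfold 2 (reflect across v@5): 8 holes -> [(0, 4), (0, 5), (2, 4), (2, 5), (5, 4), (5, 5), (7, 4), (7, 5)]
Unfold 3 (reflect across v@6): 16 holes -> [(0, 4), (0, 5), (0, 6), (0, 7), (2, 4), (2, 5), (2, 6), (2, 7), (5, 4), (5, 5), (5, 6), (5, 7), (7, 4), (7, 5), (7, 6), (7, 7)]
Unfold 4 (reflect across h@8): 32 holes -> [(0, 4), (0, 5), (0, 6), (0, 7), (2, 4), (2, 5), (2, 6), (2, 7), (5, 4), (5, 5), (5, 6), (5, 7), (7, 4), (7, 5), (7, 6), (7, 7), (8, 4), (8, 5), (8, 6), (8, 7), (10, 4), (10, 5), (10, 6), (10, 7), (13, 4), (13, 5), (13, 6), (13, 7), (15, 4), (15, 5), (15, 6), (15, 7)]
Unfold 5 (reflect across v@4): 64 holes -> [(0, 0), (0, 1), (0, 2), (0, 3), (0, 4), (0, 5), (0, 6), (0, 7), (2, 0), (2, 1), (2, 2), (2, 3), (2, 4), (2, 5), (2, 6), (2, 7), (5, 0), (5, 1), (5, 2), (5, 3), (5, 4), (5, 5), (5, 6), (5, 7), (7, 0), (7, 1), (7, 2), (7, 3), (7, 4), (7, 5), (7, 6), (7, 7), (8, 0), (8, 1), (8, 2), (8, 3), (8, 4), (8, 5), (8, 6), (8, 7), (10, 0), (10, 1), (10, 2), (10, 3), (10, 4), (10, 5), (10, 6), (10, 7), (13, 0), (13, 1), (13, 2), (13, 3), (13, 4), (13, 5), (13, 6), (13, 7), (15, 0), (15, 1), (15, 2), (15, 3), (15, 4), (15, 5), (15, 6), (15, 7)]
Holes: [(0, 0), (0, 1), (0, 2), (0, 3), (0, 4), (0, 5), (0, 6), (0, 7), (2, 0), (2, 1), (2, 2), (2, 3), (2, 4), (2, 5), (2, 6), (2, 7), (5, 0), (5, 1), (5, 2), (5, 3), (5, 4), (5, 5), (5, 6), (5, 7), (7, 0), (7, 1), (7, 2), (7, 3), (7, 4), (7, 5), (7, 6), (7, 7), (8, 0), (8, 1), (8, 2), (8, 3), (8, 4), (8, 5), (8, 6), (8, 7), (10, 0), (10, 1), (10, 2), (10, 3), (10, 4), (10, 5), (10, 6), (10, 7), (13, 0), (13, 1), (13, 2), (13, 3), (13, 4), (13, 5), (13, 6), (13, 7), (15, 0), (15, 1), (15, 2), (15, 3), (15, 4), (15, 5), (15, 6), (15, 7)]

Answer: no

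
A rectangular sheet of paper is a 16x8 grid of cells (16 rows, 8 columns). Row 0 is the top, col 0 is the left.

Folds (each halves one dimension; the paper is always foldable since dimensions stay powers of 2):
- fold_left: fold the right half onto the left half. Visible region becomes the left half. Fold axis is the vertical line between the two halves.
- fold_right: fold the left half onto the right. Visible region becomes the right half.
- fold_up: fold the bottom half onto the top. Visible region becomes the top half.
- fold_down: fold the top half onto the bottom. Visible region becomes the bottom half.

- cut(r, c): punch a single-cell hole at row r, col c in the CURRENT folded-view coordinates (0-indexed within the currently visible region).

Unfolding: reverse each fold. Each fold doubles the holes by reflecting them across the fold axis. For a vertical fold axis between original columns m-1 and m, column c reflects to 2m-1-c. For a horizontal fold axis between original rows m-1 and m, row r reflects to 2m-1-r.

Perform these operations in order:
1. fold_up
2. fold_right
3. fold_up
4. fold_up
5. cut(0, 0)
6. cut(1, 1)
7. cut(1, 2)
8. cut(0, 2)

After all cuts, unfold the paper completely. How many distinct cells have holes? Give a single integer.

Op 1 fold_up: fold axis h@8; visible region now rows[0,8) x cols[0,8) = 8x8
Op 2 fold_right: fold axis v@4; visible region now rows[0,8) x cols[4,8) = 8x4
Op 3 fold_up: fold axis h@4; visible region now rows[0,4) x cols[4,8) = 4x4
Op 4 fold_up: fold axis h@2; visible region now rows[0,2) x cols[4,8) = 2x4
Op 5 cut(0, 0): punch at orig (0,4); cuts so far [(0, 4)]; region rows[0,2) x cols[4,8) = 2x4
Op 6 cut(1, 1): punch at orig (1,5); cuts so far [(0, 4), (1, 5)]; region rows[0,2) x cols[4,8) = 2x4
Op 7 cut(1, 2): punch at orig (1,6); cuts so far [(0, 4), (1, 5), (1, 6)]; region rows[0,2) x cols[4,8) = 2x4
Op 8 cut(0, 2): punch at orig (0,6); cuts so far [(0, 4), (0, 6), (1, 5), (1, 6)]; region rows[0,2) x cols[4,8) = 2x4
Unfold 1 (reflect across h@2): 8 holes -> [(0, 4), (0, 6), (1, 5), (1, 6), (2, 5), (2, 6), (3, 4), (3, 6)]
Unfold 2 (reflect across h@4): 16 holes -> [(0, 4), (0, 6), (1, 5), (1, 6), (2, 5), (2, 6), (3, 4), (3, 6), (4, 4), (4, 6), (5, 5), (5, 6), (6, 5), (6, 6), (7, 4), (7, 6)]
Unfold 3 (reflect across v@4): 32 holes -> [(0, 1), (0, 3), (0, 4), (0, 6), (1, 1), (1, 2), (1, 5), (1, 6), (2, 1), (2, 2), (2, 5), (2, 6), (3, 1), (3, 3), (3, 4), (3, 6), (4, 1), (4, 3), (4, 4), (4, 6), (5, 1), (5, 2), (5, 5), (5, 6), (6, 1), (6, 2), (6, 5), (6, 6), (7, 1), (7, 3), (7, 4), (7, 6)]
Unfold 4 (reflect across h@8): 64 holes -> [(0, 1), (0, 3), (0, 4), (0, 6), (1, 1), (1, 2), (1, 5), (1, 6), (2, 1), (2, 2), (2, 5), (2, 6), (3, 1), (3, 3), (3, 4), (3, 6), (4, 1), (4, 3), (4, 4), (4, 6), (5, 1), (5, 2), (5, 5), (5, 6), (6, 1), (6, 2), (6, 5), (6, 6), (7, 1), (7, 3), (7, 4), (7, 6), (8, 1), (8, 3), (8, 4), (8, 6), (9, 1), (9, 2), (9, 5), (9, 6), (10, 1), (10, 2), (10, 5), (10, 6), (11, 1), (11, 3), (11, 4), (11, 6), (12, 1), (12, 3), (12, 4), (12, 6), (13, 1), (13, 2), (13, 5), (13, 6), (14, 1), (14, 2), (14, 5), (14, 6), (15, 1), (15, 3), (15, 4), (15, 6)]

Answer: 64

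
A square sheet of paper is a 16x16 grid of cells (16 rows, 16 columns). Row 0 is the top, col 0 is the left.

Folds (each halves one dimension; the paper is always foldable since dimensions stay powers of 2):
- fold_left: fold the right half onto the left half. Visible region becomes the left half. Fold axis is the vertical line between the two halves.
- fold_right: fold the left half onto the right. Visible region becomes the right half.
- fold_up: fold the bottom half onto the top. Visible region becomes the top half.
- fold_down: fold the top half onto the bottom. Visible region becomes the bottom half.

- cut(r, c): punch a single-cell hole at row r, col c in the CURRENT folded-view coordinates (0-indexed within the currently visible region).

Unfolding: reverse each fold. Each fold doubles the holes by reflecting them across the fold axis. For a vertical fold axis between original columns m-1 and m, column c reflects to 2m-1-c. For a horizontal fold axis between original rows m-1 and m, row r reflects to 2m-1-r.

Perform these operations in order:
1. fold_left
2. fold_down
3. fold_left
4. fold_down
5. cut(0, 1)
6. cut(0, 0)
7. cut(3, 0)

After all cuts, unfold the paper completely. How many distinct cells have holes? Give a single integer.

Answer: 48

Derivation:
Op 1 fold_left: fold axis v@8; visible region now rows[0,16) x cols[0,8) = 16x8
Op 2 fold_down: fold axis h@8; visible region now rows[8,16) x cols[0,8) = 8x8
Op 3 fold_left: fold axis v@4; visible region now rows[8,16) x cols[0,4) = 8x4
Op 4 fold_down: fold axis h@12; visible region now rows[12,16) x cols[0,4) = 4x4
Op 5 cut(0, 1): punch at orig (12,1); cuts so far [(12, 1)]; region rows[12,16) x cols[0,4) = 4x4
Op 6 cut(0, 0): punch at orig (12,0); cuts so far [(12, 0), (12, 1)]; region rows[12,16) x cols[0,4) = 4x4
Op 7 cut(3, 0): punch at orig (15,0); cuts so far [(12, 0), (12, 1), (15, 0)]; region rows[12,16) x cols[0,4) = 4x4
Unfold 1 (reflect across h@12): 6 holes -> [(8, 0), (11, 0), (11, 1), (12, 0), (12, 1), (15, 0)]
Unfold 2 (reflect across v@4): 12 holes -> [(8, 0), (8, 7), (11, 0), (11, 1), (11, 6), (11, 7), (12, 0), (12, 1), (12, 6), (12, 7), (15, 0), (15, 7)]
Unfold 3 (reflect across h@8): 24 holes -> [(0, 0), (0, 7), (3, 0), (3, 1), (3, 6), (3, 7), (4, 0), (4, 1), (4, 6), (4, 7), (7, 0), (7, 7), (8, 0), (8, 7), (11, 0), (11, 1), (11, 6), (11, 7), (12, 0), (12, 1), (12, 6), (12, 7), (15, 0), (15, 7)]
Unfold 4 (reflect across v@8): 48 holes -> [(0, 0), (0, 7), (0, 8), (0, 15), (3, 0), (3, 1), (3, 6), (3, 7), (3, 8), (3, 9), (3, 14), (3, 15), (4, 0), (4, 1), (4, 6), (4, 7), (4, 8), (4, 9), (4, 14), (4, 15), (7, 0), (7, 7), (7, 8), (7, 15), (8, 0), (8, 7), (8, 8), (8, 15), (11, 0), (11, 1), (11, 6), (11, 7), (11, 8), (11, 9), (11, 14), (11, 15), (12, 0), (12, 1), (12, 6), (12, 7), (12, 8), (12, 9), (12, 14), (12, 15), (15, 0), (15, 7), (15, 8), (15, 15)]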